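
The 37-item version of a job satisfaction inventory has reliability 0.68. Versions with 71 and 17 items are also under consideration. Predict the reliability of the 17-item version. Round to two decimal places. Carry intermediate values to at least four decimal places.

0.49

The 71-item form is not needed; work directly from the 37-item form with n = 17/37 = 0.4595.
r_{17} = n·r / (1 + (n − 1)·r) = 0.3125 / 0.6325 ≈ 0.4941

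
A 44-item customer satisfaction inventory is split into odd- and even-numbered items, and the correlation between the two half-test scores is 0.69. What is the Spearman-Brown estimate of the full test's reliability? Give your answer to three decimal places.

Apply the Spearman-Brown correction with n = 2:
r_full = 2(0.69) / (1 + 0.69)
r_full = 1.3800 / 1.6900 ≈ 0.8166

0.817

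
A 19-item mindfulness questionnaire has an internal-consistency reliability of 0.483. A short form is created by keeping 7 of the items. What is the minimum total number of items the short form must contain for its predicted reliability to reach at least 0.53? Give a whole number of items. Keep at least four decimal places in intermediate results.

First, r for the 7-item form: n = 7/19 = 0.3684, so r_7 = 0.3684·0.483/(1 + (0.3684 − 1)·0.483) = 0.2560
Length factor from the short form to reach 0.53: n' = 0.53(1 − 0.2560) / [0.2560(1 − 0.53)] ≈ 3.2773
Items = 3.2773 × 7 ≈ 22.94 → 23

23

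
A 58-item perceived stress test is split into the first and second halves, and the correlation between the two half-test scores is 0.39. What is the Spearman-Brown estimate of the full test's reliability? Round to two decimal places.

0.56

r_full = 2(0.39) / (1 + 0.39)
       = 0.7800 / 1.3900 = 0.5612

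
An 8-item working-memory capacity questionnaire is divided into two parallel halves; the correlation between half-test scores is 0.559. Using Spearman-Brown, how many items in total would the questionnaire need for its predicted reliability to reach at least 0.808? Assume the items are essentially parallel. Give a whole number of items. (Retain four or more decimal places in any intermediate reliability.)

14

Corrected full-test reliability: r_full = 2 × 0.559 / (1 + 0.559) ≈ 0.7171
n = r_tgt(1 − r_full) / [r_full(1 − r_tgt)] = 0.808 × 0.2829 / (0.7171 × 0.192) ≈ 1.6602
Required items = 1.6602 × 8 = 13.28, so 14 items.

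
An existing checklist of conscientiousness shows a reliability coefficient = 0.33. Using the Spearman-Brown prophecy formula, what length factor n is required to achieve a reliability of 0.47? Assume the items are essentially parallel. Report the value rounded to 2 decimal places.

1.80

Invert Spearman-Brown to solve for n:
n = r*(1 − r) / [ r (1 − r*) ]
n = 0.47(1 − 0.33) / [0.33(1 − 0.47)]
  = 0.3149 / 0.1749 = 1.8005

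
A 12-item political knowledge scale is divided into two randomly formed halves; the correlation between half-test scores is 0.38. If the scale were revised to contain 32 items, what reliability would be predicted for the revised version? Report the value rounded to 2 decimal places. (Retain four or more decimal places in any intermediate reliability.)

Spearman-Brown correction (n = 2): r_full = 2·0.38/(1 + 0.38) = 0.5507
Then adjust to 32 items: n = 32/12 = 2.6667
r_new = n·r_full / (1 + (n − 1)·r_full) = 1.4686 / 1.9179 ≈ 0.7657

0.77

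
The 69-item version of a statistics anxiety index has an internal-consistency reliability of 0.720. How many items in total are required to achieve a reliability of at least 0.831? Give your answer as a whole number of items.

Rearranging the Spearman-Brown formula for n,
n = r_target (1 − r_old) / [ r_old (1 − r_target) ]
n = 0.831(1 − 0.720) / [0.720(1 − 0.831)]
  = 0.232680 / 0.121680 = 1.9122
Items needed = n × 69 = 1.9122 × 69 ≈ 131.94 → round up to 132

132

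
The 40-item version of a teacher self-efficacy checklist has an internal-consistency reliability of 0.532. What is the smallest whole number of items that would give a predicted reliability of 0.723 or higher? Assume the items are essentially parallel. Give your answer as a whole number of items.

92

Invert Spearman-Brown to solve for n:
n = r*(1 − r) / [ r (1 − r*) ]
n = 0.723 × (1 − 0.532) / [ 0.532 × (1 − 0.723) ]
  = 0.338364 / 0.147364 = 2.2961
So the test needs 2.2961 × 40 ≈ 91.84 items; rounding up, 92.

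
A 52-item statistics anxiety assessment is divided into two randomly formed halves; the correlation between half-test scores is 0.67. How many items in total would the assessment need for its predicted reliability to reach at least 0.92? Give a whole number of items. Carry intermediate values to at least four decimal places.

Corrected full-test reliability: r_full = 2 × 0.67 / (1 + 0.67) ≈ 0.8024
n = r_tgt(1 − r_full) / [r_full(1 − r_tgt)] = 0.92 × 0.1976 / (0.8024 × 0.08) ≈ 2.8320
Required items = 2.8320 × 52 = 147.26, so 148 items.

148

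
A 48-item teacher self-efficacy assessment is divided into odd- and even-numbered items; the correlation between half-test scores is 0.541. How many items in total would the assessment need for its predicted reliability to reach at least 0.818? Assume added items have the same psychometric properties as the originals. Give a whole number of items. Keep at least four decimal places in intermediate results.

Corrected full-test reliability: r_full = 2 × 0.541 / (1 + 0.541) ≈ 0.7021
n = r_tgt(1 − r_full) / [r_full(1 − r_tgt)] = 0.818 × 0.2979 / (0.7021 × 0.182) ≈ 1.9070
Items = 1.9070 × 48 ≈ 91.54 → 92

92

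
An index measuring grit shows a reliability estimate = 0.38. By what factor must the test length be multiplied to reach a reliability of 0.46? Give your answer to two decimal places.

1.39

Spearman-Brown solved for the length factor n:
n = r_target (1 − r_old) / [ r_old (1 − r_target) ]
n = 0.46 × (1 − 0.38) / [ 0.38 × (1 − 0.46) ]
  = 0.2852 / 0.2052 = 1.3899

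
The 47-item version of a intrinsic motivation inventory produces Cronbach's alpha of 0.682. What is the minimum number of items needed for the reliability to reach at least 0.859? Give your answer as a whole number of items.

n = 0.859 × (1 − 0.682) / [ 0.682 × (1 − 0.859) ]
  = 0.273162 / 0.096162 = 2.8406
Items needed = n × 47 = 2.8406 × 47 ≈ 133.51 → round up to 134

134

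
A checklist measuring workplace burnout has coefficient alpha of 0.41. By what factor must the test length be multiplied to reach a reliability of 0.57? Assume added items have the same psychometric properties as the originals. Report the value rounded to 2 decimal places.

1.91

Spearman-Brown solved for the length factor n:
n = r*(1 − r) / [ r (1 − r*) ]
n = 0.57(1 − 0.41) / [0.41(1 − 0.57)]
  = 0.3363 / 0.1763 = 1.9075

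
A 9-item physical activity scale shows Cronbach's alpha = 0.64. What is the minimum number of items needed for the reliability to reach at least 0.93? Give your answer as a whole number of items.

68

n = 0.93(1 − 0.64) / [0.64(1 − 0.93)]
  = 0.3348 / 0.0448 = 7.4732
So the test needs 7.4732 × 9 ≈ 67.26 items; rounding up, 68.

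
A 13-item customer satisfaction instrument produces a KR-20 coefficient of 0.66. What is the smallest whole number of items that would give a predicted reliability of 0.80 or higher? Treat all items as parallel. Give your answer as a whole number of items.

n = 0.80(1 − 0.66) / [0.66(1 − 0.80)]
n = 0.2720 / 0.1320 ≈ 2.0606
Items needed = n × 13 = 2.0606 × 13 ≈ 26.79 → round up to 27

27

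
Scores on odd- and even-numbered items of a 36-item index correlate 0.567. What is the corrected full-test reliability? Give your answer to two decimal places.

0.72

Each half is half the length of the full test, so the full test is n = 2 times a half.
r_full = 2r_hh / (1 + r_hh) = 2 × 0.567 / (1 + 0.567)
r_full = 1.1340 / 1.5670 ≈ 0.7237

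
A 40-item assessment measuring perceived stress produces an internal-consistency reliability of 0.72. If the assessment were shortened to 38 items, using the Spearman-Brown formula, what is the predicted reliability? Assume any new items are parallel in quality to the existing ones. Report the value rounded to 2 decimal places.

n = 38/40 = 0.95
Spearman-Brown: r_new = n·r / (1 + (n − 1)·r)
r_new = 0.95·0.72 / [1 + (0.95 − 1)·0.72]
     = 0.6840 / 0.9640 = 0.7095

0.71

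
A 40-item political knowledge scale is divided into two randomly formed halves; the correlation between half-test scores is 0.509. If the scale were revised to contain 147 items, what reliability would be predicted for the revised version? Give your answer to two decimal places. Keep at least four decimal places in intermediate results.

First correct the split-half correlation to full-test reliability: r_full = 2 × 0.509 / (1 + 0.509) ≈ 0.6746
Length factor from 40 to 147 items: n = 147/40 = 3.6750
r_new = n·r_full / (1 + (n − 1)·r_full) = 2.4792 / 2.8046 ≈ 0.8840

0.88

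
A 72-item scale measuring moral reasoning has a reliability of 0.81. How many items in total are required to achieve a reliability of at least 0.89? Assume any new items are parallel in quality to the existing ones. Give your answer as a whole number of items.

n = 0.89(1 − 0.81) / [0.81(1 − 0.89)]
  = 0.1691 / 0.0891 = 1.8979
Items needed = n × 72 = 1.8979 × 72 ≈ 136.65 → round up to 137

137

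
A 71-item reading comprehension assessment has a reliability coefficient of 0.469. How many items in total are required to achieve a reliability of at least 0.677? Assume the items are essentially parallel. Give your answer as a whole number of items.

Invert Spearman-Brown to solve for n:
n = r_target (1 − r_old) / [ r_old (1 − r_target) ]
n = 0.677 × (1 − 0.469) / [ 0.469 × (1 − 0.677) ]
  = 0.359487 / 0.151487 = 2.3731
Items needed = n × 71 = 2.3731 × 71 ≈ 168.49 → round up to 169

169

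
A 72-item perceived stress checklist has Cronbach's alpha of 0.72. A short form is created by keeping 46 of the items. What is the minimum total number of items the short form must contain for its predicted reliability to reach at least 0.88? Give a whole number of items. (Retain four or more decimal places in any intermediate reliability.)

206

First, r for the 46-item form: n = 46/72 = 0.6389, so r_46 = 0.6389·0.72/(1 + (0.6389 − 1)·0.72) = 0.6216
Length factor from the short form to reach 0.88: n' = 0.88(1 − 0.6216) / [0.6216(1 − 0.88)] ≈ 4.4642
Total items = 4.4642 × 46 = 205.35, rounded up to 206.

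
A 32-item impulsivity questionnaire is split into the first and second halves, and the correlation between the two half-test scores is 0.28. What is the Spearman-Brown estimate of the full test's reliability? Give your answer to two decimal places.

0.44

r_full = 2(0.28) / (1 + 0.28)
r_full = 0.5600 / 1.2800 ≈ 0.4375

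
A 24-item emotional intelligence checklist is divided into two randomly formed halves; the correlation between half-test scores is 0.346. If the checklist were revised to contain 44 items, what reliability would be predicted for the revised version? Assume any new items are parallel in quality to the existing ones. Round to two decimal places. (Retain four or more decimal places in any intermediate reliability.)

First correct the split-half correlation to full-test reliability: r_full = 2 × 0.346 / (1 + 0.346) ≈ 0.5141
Length factor from 24 to 44 items: n = 44/24 = 1.8333
r_new = n·r_full / (1 + (n − 1)·r_full) = 0.9425 / 1.4284 ≈ 0.6598

0.66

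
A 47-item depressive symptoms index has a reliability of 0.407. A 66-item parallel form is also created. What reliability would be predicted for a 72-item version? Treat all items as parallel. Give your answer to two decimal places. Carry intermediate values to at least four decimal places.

0.51

The 66-item form is not needed; work directly from the 47-item form with n = 72/47 = 1.5319.
r_{72} = n·r / (1 + (n − 1)·r) = 0.6235 / 1.2165 ≈ 0.5125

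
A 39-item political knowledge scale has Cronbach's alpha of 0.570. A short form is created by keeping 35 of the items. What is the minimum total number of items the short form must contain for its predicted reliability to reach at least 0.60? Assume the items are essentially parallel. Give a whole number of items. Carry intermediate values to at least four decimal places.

45

First, r for the 35-item form: n = 35/39 = 0.8974, so r_35 = 0.8974·0.570/(1 + (0.8974 − 1)·0.570) = 0.5433
Length factor from the short form to reach 0.60: n' = 0.60(1 − 0.5433) / [0.5433(1 − 0.60)] ≈ 1.2609
Items = 1.2609 × 35 ≈ 44.13 → 45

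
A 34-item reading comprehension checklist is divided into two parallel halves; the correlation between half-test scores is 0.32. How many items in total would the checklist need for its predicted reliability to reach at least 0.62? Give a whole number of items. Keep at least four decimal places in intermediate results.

59

Corrected full-test reliability: r_full = 2 × 0.32 / (1 + 0.32) ≈ 0.4848
n = r_tgt(1 − r_full) / [r_full(1 − r_tgt)] = 0.62 × 0.5152 / (0.4848 × 0.38) ≈ 1.7339
Items = 1.7339 × 34 ≈ 58.95 → 59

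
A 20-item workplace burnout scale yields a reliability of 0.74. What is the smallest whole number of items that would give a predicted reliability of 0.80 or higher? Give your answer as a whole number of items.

29

n = [0.80 × 0.26] / [0.74 × 0.20]
  = 0.2080 / 0.1480 = 1.4054
Items needed = n × 20 = 1.4054 × 20 ≈ 28.11 → round up to 29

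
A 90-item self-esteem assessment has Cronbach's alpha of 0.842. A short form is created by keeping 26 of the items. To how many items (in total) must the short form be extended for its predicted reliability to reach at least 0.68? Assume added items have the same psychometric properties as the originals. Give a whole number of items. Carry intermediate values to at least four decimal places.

36

Short-form reliability: n = 26/90 = 0.2889; r_26 = n·r/(1+(n−1)r) ≈ 0.6062
Length factor from the short form to reach 0.68: n' = 0.68(1 − 0.6062) / [0.6062(1 − 0.68)] ≈ 1.3804
Items = 1.3804 × 26 ≈ 35.89 → 36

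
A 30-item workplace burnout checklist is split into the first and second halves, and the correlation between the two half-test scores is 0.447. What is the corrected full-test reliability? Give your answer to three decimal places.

0.618

r_full = 2(0.447) / (1 + 0.447)
       = 0.8940 / 1.4470 = 0.6178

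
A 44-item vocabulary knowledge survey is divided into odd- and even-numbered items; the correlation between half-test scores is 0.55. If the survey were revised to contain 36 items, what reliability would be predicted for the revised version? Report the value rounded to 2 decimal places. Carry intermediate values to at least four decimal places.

0.67

Full-test reliability from the split-half r: r_full = 2(0.55)/(1 + 0.55) = 0.7097
Then adjust to 36 items: n = 36/44 = 0.8182
r_new = n·r_full / (1 + (n − 1)·r_full) = 0.5807 / 0.8710 ≈ 0.6667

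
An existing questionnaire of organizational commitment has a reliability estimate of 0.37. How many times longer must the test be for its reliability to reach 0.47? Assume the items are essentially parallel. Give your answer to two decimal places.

Invert Spearman-Brown to solve for n:
n = r_target (1 − r_old) / [ r_old (1 − r_target) ]
n = 0.47 × (1 − 0.37) / [ 0.37 × (1 − 0.47) ]
  = 0.2961 / 0.1961 = 1.5099

1.51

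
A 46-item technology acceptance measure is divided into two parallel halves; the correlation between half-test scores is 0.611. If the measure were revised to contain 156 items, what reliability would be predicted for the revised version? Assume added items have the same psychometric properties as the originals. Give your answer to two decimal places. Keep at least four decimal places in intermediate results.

First correct the split-half correlation to full-test reliability: r_full = 2 × 0.611 / (1 + 0.611) ≈ 0.7585
Then adjust to 156 items: n = 156/46 = 3.3913
r_new = n·r_full / (1 + (n − 1)·r_full) = 2.5723 / 2.8138 ≈ 0.9142

0.91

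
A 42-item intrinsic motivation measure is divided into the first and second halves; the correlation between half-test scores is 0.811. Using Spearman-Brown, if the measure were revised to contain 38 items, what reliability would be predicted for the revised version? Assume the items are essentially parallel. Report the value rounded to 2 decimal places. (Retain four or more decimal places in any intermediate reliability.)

0.89

Spearman-Brown correction (n = 2): r_full = 2·0.811/(1 + 0.811) = 0.8956
Length factor from 42 to 38 items: n = 38/42 = 0.9048
r_new = n·r_full / (1 + (n − 1)·r_full) = 0.8103 / 0.9147 ≈ 0.8859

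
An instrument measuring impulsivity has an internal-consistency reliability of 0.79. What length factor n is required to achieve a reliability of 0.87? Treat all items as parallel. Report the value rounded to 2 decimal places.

1.78

Spearman-Brown solved for the length factor n:
n = r*(1 − r) / [ r (1 − r*) ]
n = [0.87 × 0.21] / [0.79 × 0.13]
  = 0.1827 / 0.1027 = 1.7790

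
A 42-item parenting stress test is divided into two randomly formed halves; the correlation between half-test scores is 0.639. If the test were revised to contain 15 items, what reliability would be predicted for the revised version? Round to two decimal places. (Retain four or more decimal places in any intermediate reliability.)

0.56

Full-test reliability from the split-half r: r_full = 2(0.639)/(1 + 0.639) = 0.7797
Length factor from 42 to 15 items: n = 15/42 = 0.3571
r_new = n·r_full / (1 + (n − 1)·r_full) = 0.2784 / 0.4987 ≈ 0.5583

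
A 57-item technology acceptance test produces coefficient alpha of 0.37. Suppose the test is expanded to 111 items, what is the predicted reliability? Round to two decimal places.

0.53

The new length is 111/57 = 1.9474 times the old.
r_new = 1.9474·0.37 / [1 + (1.9474 − 1)·0.37]
r_new = 0.7205 / 1.3505 ≈ 0.5335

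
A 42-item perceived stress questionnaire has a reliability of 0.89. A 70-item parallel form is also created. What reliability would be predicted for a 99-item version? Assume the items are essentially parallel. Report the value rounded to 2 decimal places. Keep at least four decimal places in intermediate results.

0.95

The 70-item form is not needed; work directly from the 42-item form with n = 99/42 = 2.3571.
r_{99} = n·r / (1 + (n − 1)·r) = 2.0978 / 2.2078 ≈ 0.9502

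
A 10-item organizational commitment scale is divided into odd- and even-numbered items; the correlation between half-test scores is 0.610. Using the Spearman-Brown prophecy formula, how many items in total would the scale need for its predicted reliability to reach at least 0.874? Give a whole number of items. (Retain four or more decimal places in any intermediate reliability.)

23

Corrected full-test reliability: r_full = 2 × 0.610 / (1 + 0.610) ≈ 0.7578
Solve Spearman-Brown for n: n = 0.874(1 − 0.7578) / [0.7578(1 − 0.874)] = 2.2170
Required items = 2.2170 × 10 = 22.17, so 23 items.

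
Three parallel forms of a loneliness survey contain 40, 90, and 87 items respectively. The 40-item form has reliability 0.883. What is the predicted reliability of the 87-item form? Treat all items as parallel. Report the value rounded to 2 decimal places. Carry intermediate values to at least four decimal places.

0.94

The 90-item form is not needed; work directly from the 40-item form with n = 87/40 = 2.1750.
r_{87} = n·r / (1 + (n − 1)·r) = 1.9205 / 2.0375 ≈ 0.9426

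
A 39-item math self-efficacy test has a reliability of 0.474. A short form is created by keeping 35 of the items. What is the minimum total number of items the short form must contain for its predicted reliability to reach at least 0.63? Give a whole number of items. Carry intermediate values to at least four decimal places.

First, r for the 35-item form: n = 35/39 = 0.8974, so r_35 = 0.8974·0.474/(1 + (0.8974 − 1)·0.474) = 0.4471
Then solve for n' with r_old = 0.4471, r_target = 0.63: n' = 0.63(1 − 0.4471)/[0.4471(1 − 0.63)] = 2.1056
Total items = 2.1056 × 35 = 73.70, rounded up to 74.

74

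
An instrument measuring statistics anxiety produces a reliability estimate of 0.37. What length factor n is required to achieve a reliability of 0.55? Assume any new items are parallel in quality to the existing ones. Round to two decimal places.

Spearman-Brown solved for the length factor n:
n = r*(1 − r) / [ r (1 − r*) ]
n = [0.55 × 0.63] / [0.37 × 0.45]
  = 0.3465 / 0.1665 = 2.0811

2.08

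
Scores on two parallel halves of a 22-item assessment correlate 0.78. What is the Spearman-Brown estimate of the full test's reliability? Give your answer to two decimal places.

Each half is half the length of the full test, so the full test is n = 2 times a half.
r_full = 2(0.78) / (1 + 0.78)
       = 1.5600 / 1.7800 = 0.8764

0.88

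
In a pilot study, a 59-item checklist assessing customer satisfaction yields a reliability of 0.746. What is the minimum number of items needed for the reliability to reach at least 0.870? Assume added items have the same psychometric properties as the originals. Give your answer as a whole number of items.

135

Spearman-Brown solved for the length factor n:
n = r*(1 − r) / [ r (1 − r*) ]
n = 0.870 × (1 − 0.746) / [ 0.746 × (1 − 0.870) ]
  = 0.220980 / 0.096980 = 2.2786
Items needed = n × 59 = 2.2786 × 59 ≈ 134.44 → round up to 135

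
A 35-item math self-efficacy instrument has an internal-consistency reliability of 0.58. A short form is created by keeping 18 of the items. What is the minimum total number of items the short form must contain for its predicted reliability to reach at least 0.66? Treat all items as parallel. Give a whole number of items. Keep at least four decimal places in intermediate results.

50

Short-form reliability: n = 18/35 = 0.5143; r_18 = n·r/(1+(n−1)r) ≈ 0.4153
Length factor from the short form to reach 0.66: n' = 0.66(1 − 0.4153) / [0.4153(1 − 0.66)] ≈ 2.7330
Items = 2.7330 × 18 ≈ 49.19 → 50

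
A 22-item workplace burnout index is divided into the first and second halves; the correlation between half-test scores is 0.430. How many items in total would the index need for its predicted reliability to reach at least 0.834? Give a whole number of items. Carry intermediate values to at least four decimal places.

74

Corrected full-test reliability: r_full = 2 × 0.430 / (1 + 0.430) ≈ 0.6014
Solve Spearman-Brown for n: n = 0.834(1 − 0.6014) / [0.6014(1 − 0.834)] = 3.3299
Required items = 3.3299 × 22 = 73.26, so 74 items.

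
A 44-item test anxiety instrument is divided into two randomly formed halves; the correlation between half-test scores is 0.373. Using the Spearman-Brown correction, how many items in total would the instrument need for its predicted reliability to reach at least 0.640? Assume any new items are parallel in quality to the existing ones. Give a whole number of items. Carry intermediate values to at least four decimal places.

66

Corrected full-test reliability: r_full = 2 × 0.373 / (1 + 0.373) ≈ 0.5433
n = r_tgt(1 − r_full) / [r_full(1 − r_tgt)] = 0.640 × 0.4567 / (0.5433 × 0.360) ≈ 1.4944
Items = 1.4944 × 44 ≈ 65.75 → 66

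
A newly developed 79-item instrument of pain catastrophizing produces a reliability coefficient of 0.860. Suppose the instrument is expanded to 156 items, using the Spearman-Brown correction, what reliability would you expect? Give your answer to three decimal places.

Length ratio n = 156/79 = 1.9747
By Spearman-Brown, r_new = n r / (1 + (n − 1) r).
r_new = 1.9747·0.860 / [1 + (1.9747 − 1)·0.860]
r_new = 1.6982 / 1.8382 ≈ 0.9238

0.924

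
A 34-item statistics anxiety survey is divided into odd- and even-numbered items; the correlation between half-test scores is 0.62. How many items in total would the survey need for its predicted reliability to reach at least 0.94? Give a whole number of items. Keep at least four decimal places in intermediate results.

Corrected full-test reliability: r_full = 2 × 0.62 / (1 + 0.62) ≈ 0.7654
Solve Spearman-Brown for n: n = 0.94(1 − 0.7654) / [0.7654(1 − 0.94)] = 4.8019
Items = 4.8019 × 34 ≈ 163.26 → 164

164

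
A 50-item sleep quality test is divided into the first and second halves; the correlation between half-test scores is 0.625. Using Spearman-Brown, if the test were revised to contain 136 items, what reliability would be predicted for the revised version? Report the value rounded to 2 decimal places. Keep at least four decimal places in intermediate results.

0.90

Full-test reliability from the split-half r: r_full = 2(0.625)/(1 + 0.625) = 0.7692
Length factor from 50 to 136 items: n = 136/50 = 2.7200
r_new = n·r_full / (1 + (n − 1)·r_full) = 2.0922 / 2.3230 ≈ 0.9006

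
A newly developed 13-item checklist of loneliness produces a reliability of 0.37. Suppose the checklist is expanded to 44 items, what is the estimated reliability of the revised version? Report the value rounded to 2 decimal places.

0.67

Length ratio n = 44/13 = 3.3846
r_new = 3.3846·0.37 / [1 + (3.3846 − 1)·0.37]
r_new = 1.2523 / 1.8823 ≈ 0.6653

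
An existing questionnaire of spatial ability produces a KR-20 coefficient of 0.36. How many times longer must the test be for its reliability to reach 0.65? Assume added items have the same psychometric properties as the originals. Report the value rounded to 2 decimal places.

Invert Spearman-Brown to solve for n:
n = r_target (1 − r_old) / [ r_old (1 − r_target) ]
n = [0.65 × 0.64] / [0.36 × 0.35]
n = 0.4160 / 0.1260 ≈ 3.3016

3.30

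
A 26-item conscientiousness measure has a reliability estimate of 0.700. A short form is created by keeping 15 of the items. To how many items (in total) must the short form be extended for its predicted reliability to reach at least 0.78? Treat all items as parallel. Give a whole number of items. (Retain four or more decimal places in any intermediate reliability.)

First, r for the 15-item form: n = 15/26 = 0.5769, so r_15 = 0.5769·0.700/(1 + (0.5769 − 1)·0.700) = 0.5738
Length factor from the short form to reach 0.78: n' = 0.78(1 − 0.5738) / [0.5738(1 − 0.78)] ≈ 2.6334
Total items = 2.6334 × 15 = 39.50, rounded up to 40.

40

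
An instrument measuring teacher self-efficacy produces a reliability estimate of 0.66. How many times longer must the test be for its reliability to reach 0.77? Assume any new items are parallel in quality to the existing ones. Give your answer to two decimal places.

n = [0.77 × 0.34] / [0.66 × 0.23]
  = 0.2618 / 0.1518 = 1.7246

1.72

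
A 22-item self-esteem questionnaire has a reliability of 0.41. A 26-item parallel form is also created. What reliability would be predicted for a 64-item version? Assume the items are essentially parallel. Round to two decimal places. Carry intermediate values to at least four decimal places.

0.67

The 26-item form is not needed; work directly from the 22-item form with n = 64/22 = 2.9091.
r_{64} = n·r / (1 + (n − 1)·r) = 1.1927 / 1.7827 ≈ 0.6690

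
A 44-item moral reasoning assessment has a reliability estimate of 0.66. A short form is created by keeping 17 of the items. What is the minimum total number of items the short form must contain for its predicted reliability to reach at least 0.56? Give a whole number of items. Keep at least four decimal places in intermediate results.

29

Short-form reliability: n = 17/44 = 0.3864; r_17 = n·r/(1+(n−1)r) ≈ 0.4286
Length factor from the short form to reach 0.56: n' = 0.56(1 − 0.4286) / [0.4286(1 − 0.56)] ≈ 1.6968
Total items = 1.6968 × 17 = 28.85, rounded up to 29.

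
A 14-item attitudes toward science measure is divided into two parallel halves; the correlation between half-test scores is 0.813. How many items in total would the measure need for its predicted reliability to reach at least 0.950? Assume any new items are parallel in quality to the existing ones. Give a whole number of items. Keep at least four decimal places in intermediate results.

Corrected full-test reliability: r_full = 2 × 0.813 / (1 + 0.813) ≈ 0.8969
Solve Spearman-Brown for n: n = 0.950(1 − 0.8969) / [0.8969(1 − 0.950)] = 2.1841
Items = 2.1841 × 14 ≈ 30.58 → 31

31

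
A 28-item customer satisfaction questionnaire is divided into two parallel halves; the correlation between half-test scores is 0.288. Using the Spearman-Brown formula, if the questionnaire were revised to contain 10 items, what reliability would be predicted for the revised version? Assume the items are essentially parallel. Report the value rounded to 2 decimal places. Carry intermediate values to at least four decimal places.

Spearman-Brown correction (n = 2): r_full = 2·0.288/(1 + 0.288) = 0.4472
Then adjust to 10 items: n = 10/28 = 0.3571
r_new = n·r_full / (1 + (n − 1)·r_full) = 0.1597 / 0.7125 ≈ 0.2241

0.22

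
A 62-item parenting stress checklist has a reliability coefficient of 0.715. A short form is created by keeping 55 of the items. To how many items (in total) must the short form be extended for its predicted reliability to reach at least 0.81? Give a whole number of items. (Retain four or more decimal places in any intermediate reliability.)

106

First, r for the 55-item form: n = 55/62 = 0.8871, so r_55 = 0.8871·0.715/(1 + (0.8871 − 1)·0.715) = 0.6900
Length factor from the short form to reach 0.81: n' = 0.81(1 − 0.6900) / [0.6900(1 − 0.81)] ≈ 1.9153
Items = 1.9153 × 55 ≈ 105.34 → 106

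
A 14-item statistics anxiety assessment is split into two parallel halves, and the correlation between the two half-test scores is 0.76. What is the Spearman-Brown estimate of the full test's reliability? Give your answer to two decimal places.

Each half is half the length of the full test, so the full test is n = 2 times a half.
r_full = 2r_hh / (1 + r_hh) = 2 × 0.76 / (1 + 0.76)
       = 1.5200 / 1.7600 = 0.8636

0.86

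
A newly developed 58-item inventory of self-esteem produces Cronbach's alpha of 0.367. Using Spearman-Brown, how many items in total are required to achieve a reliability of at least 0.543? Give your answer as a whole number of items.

119

n = [0.543 × 0.633] / [0.367 × 0.457]
  = 0.343719 / 0.167719 = 2.0494
So the test needs 2.0494 × 58 ≈ 118.87 items; rounding up, 119.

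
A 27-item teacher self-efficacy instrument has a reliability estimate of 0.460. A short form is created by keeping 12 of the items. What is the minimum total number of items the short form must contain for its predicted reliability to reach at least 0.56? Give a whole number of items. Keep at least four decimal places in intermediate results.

41

First, r for the 12-item form: n = 12/27 = 0.4444, so r_12 = 0.4444·0.460/(1 + (0.4444 − 1)·0.460) = 0.2746
Then solve for n' with r_old = 0.2746, r_target = 0.56: n' = 0.56(1 − 0.2746)/[0.2746(1 − 0.56)] = 3.3621
Total items = 3.3621 × 12 = 40.35, rounded up to 41.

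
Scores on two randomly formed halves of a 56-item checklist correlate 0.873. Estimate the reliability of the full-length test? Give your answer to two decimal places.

Apply the Spearman-Brown correction with n = 2:
r_full = 2r_hh / (1 + r_hh) = 2 × 0.873 / (1 + 0.873)
r_full = 1.7460 / 1.8730 ≈ 0.9322

0.93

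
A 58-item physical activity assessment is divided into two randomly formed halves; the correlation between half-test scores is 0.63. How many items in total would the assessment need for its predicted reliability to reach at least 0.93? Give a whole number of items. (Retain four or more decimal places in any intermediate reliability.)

Corrected full-test reliability: r_full = 2 × 0.63 / (1 + 0.63) ≈ 0.7730
Solve Spearman-Brown for n: n = 0.93(1 − 0.7730) / [0.7730(1 − 0.93)] = 3.9015
Items = 3.9015 × 58 ≈ 226.29 → 227

227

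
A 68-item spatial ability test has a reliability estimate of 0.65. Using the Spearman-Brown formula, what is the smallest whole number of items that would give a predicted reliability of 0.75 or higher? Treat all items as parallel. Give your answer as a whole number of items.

n = 0.75 × (1 − 0.65) / [ 0.65 × (1 − 0.75) ]
  = 0.2625 / 0.1625 = 1.6154
1.6154 × 68 = 109.85 → 110 items

110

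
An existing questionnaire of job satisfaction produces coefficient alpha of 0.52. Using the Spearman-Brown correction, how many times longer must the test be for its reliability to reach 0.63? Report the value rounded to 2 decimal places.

Spearman-Brown solved for the length factor n:
n = r_target (1 − r_old) / [ r_old (1 − r_target) ]
n = 0.63 × (1 − 0.52) / [ 0.52 × (1 − 0.63) ]
  = 0.3024 / 0.1924 = 1.5717

1.57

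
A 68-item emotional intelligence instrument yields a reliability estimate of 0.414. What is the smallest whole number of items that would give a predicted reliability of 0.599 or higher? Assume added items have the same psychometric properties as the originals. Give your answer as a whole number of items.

144

n = 0.599(1 − 0.414) / [0.414(1 − 0.599)]
  = 0.351014 / 0.166014 = 2.1144
2.1144 × 68 = 143.78 → 144 items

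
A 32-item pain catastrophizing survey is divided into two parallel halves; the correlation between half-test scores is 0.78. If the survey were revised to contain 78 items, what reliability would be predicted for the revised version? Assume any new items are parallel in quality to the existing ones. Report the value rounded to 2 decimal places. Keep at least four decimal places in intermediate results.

First correct the split-half correlation to full-test reliability: r_full = 2 × 0.78 / (1 + 0.78) ≈ 0.8764
Then adjust to 78 items: n = 78/32 = 2.4375
r_new = n·r_full / (1 + (n − 1)·r_full) = 2.1362 / 2.2598 ≈ 0.9453

0.95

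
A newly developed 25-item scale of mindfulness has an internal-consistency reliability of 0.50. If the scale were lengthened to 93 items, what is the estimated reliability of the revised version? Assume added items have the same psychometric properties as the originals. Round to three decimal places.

0.788

Length ratio n = 93/25 = 3.72
By Spearman-Brown, r_new = n r / (1 + (n − 1) r).
r_new = 3.72·0.50 / [1 + (3.72 − 1)·0.50]
r_new = 1.8600 / 2.3600 ≈ 0.7881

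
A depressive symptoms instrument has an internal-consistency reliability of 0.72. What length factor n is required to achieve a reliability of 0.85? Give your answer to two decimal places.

2.20

Rearranging the Spearman-Brown formula for n,
n = r*(1 − r) / [ r (1 − r*) ]
n = [0.85 × 0.28] / [0.72 × 0.15]
n = 0.2380 / 0.1080 ≈ 2.2037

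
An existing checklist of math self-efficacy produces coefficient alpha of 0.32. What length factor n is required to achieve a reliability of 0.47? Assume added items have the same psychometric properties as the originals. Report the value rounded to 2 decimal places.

1.88

Rearranging the Spearman-Brown formula for n,
n = r*(1 − r) / [ r (1 − r*) ]
n = 0.47(1 − 0.32) / [0.32(1 − 0.47)]
n = 0.3196 / 0.1696 ≈ 1.8844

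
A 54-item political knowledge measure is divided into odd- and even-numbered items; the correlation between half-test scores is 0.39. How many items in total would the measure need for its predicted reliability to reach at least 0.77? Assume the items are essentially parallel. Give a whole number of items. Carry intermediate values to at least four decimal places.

Corrected full-test reliability: r_full = 2 × 0.39 / (1 + 0.39) ≈ 0.5612
Solve Spearman-Brown for n: n = 0.77(1 − 0.5612) / [0.5612(1 − 0.77)] = 2.6177
Required items = 2.6177 × 54 = 141.36, so 142 items.

142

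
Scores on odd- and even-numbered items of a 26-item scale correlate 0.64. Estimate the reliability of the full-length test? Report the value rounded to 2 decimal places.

Each half is half the length of the full test, so the full test is n = 2 times a half.
r_full = 2(0.64) / (1 + 0.64)
       = 1.2800 / 1.6400 = 0.7805

0.78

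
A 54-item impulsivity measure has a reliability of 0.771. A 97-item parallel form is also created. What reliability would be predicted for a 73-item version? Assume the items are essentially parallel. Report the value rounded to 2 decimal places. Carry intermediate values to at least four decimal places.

0.82

Only the ratio of lengths matters: n = 73/54 = 1.3519
r_{73} = n·r / (1 + (n − 1)·r) = 1.0423 / 1.2713 ≈ 0.8199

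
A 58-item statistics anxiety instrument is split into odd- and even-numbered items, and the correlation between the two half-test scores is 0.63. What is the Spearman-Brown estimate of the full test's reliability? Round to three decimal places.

0.773

The full test is twice the length of either half (n = 2).
r_full = 2r_hh / (1 + r_hh) = 2 × 0.63 / (1 + 0.63)
r_full = 1.2600 / 1.6300 ≈ 0.7730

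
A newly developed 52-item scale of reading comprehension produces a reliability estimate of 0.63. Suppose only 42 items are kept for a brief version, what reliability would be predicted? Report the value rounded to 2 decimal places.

0.58

The new length is 42/52 = 0.8077 times the old.
Spearman-Brown: r_new = n·r / (1 + (n − 1)·r)
r_new = (0.8077 × 0.63) / (1 + (0.8077 − 1) × 0.63)
     = 0.5089 / 0.8789 = 0.5790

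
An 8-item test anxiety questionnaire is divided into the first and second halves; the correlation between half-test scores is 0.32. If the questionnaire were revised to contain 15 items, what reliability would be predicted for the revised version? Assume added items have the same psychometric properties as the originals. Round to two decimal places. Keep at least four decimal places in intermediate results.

0.64

Spearman-Brown correction (n = 2): r_full = 2·0.32/(1 + 0.32) = 0.4848
Length factor from 8 to 15 items: n = 15/8 = 1.8750
r_new = n·r_full / (1 + (n − 1)·r_full) = 0.9090 / 1.4242 ≈ 0.6383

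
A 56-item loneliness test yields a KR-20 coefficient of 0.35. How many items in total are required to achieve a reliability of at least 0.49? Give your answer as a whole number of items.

100

Rearranging the Spearman-Brown formula for n,
n = r_target (1 − r_old) / [ r_old (1 − r_target) ]
n = 0.49(1 − 0.35) / [0.35(1 − 0.49)]
  = 0.3185 / 0.1785 = 1.7843
1.7843 × 56 = 99.92 → 100 items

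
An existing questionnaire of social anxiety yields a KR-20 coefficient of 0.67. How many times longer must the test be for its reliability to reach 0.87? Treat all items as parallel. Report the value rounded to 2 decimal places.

Spearman-Brown solved for the length factor n:
n = r*(1 − r) / [ r (1 − r*) ]
n = 0.87 × (1 − 0.67) / [ 0.67 × (1 − 0.87) ]
n = 0.2871 / 0.0871 ≈ 3.2962

3.30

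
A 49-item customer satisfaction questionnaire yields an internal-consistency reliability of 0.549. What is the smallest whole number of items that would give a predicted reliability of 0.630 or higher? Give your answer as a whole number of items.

69

Rearranging the Spearman-Brown formula for n,
n = r*(1 − r) / [ r (1 − r*) ]
n = 0.630(1 − 0.549) / [0.549(1 − 0.630)]
n = 0.284130 / 0.203130 ≈ 1.3988
So the test needs 1.3988 × 49 ≈ 68.54 items; rounding up, 69.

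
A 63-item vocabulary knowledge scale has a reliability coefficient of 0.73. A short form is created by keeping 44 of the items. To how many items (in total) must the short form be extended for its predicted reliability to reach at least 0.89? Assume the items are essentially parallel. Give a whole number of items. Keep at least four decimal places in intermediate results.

Short-form reliability: n = 44/63 = 0.6984; r_44 = n·r/(1+(n−1)r) ≈ 0.6538
Length factor from the short form to reach 0.89: n' = 0.89(1 − 0.6538) / [0.6538(1 − 0.89)] ≈ 4.2843
Total items = 4.2843 × 44 = 188.51, rounded up to 189.

189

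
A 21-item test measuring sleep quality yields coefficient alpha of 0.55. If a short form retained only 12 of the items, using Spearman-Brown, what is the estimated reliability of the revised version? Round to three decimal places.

0.411

Length ratio n = 12/21 = 0.5714
Spearman-Brown: r_new = n·r / (1 + (n − 1)·r)
r_new = 0.5714·0.55 / [1 + (0.5714 − 1)·0.55]
r_new = 0.3143 / 0.7643 ≈ 0.4112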